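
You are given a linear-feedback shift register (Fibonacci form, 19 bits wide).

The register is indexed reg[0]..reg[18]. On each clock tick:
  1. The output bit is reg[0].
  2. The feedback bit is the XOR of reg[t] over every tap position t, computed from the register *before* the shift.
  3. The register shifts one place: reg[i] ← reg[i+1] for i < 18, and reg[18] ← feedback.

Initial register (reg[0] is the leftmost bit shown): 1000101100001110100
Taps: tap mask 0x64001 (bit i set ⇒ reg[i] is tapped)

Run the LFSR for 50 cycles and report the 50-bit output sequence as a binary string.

k : reg_k → out_k, fb_k
0: 1000101100001110100 → 1, fb=0
1: 0001011000011101000 → 0, fb=0
2: 0010110000111010000 → 0, fb=1
3: 0101100001110100001 → 0, fb=1
4: 1011000011101000011 → 1, fb=1
5: 0110000111010000111 → 0, fb=0
6: 1100001110100001110 → 1, fb=0
7: 1000011101000011100 → 1, fb=0
8: 0000111010000111000 → 0, fb=1
9: 0001110100001110001 → 0, fb=0
10: 0011101000011100010 → 0, fb=1
11: 0111010000111000101 → 0, fb=1
12: 1110100001110001011 → 1, fb=1
13: 1101000011100010111 → 1, fb=0
14: 1010000111000101110 → 1, fb=0
15: 0100001110001011100 → 0, fb=1
16: 1000011100010111001 → 1, fb=1
17: 0000111000101110011 → 0, fb=1
18: 0001110001011100111 → 0, fb=0
19: 0011100010111001110 → 0, fb=1
20: 0111000101110011101 → 0, fb=0
21: 1110001011100111010 → 1, fb=1
22: 1100010111001110101 → 1, fb=1
23: 1000101110011101011 → 1, fb=1
24: 0001011100111010111 → 0, fb=1
25: 0010111001110101111 → 0, fb=0
26: 0101110011101011110 → 0, fb=0
27: 1011100111010111100 → 1, fb=0
28: 0111001110101111000 → 0, fb=1
29: 1110011101011110001 → 1, fb=1
30: 1100111010111100011 → 1, fb=1
31: 1001110101111000111 → 1, fb=1
32: 0011101011110001111 → 0, fb=0
33: 0111010111100011110 → 0, fb=0
34: 1110101111000111100 → 1, fb=0
35: 1101011110001111000 → 1, fb=0
36: 1010111100011110000 → 1, fb=0
37: 0101111000111100000 → 0, fb=0
38: 1011110001111000000 → 1, fb=1
39: 0111100011110000001 → 0, fb=1
40: 1111000111100000011 → 1, fb=1
41: 1110001111000000111 → 1, fb=1
42: 1100011110000001111 → 1, fb=1
43: 1000111100000011111 → 1, fb=0
44: 0001111000000111110 → 0, fb=0
45: 0011110000001111100 → 0, fb=1
46: 0111100000011111001 → 0, fb=0
47: 1111000000111110010 → 1, fb=1
48: 1110000001111100101 → 1, fb=0
49: 1100000011111001010 → 1, fb=0

10001011000011101000011100010111001110101111000111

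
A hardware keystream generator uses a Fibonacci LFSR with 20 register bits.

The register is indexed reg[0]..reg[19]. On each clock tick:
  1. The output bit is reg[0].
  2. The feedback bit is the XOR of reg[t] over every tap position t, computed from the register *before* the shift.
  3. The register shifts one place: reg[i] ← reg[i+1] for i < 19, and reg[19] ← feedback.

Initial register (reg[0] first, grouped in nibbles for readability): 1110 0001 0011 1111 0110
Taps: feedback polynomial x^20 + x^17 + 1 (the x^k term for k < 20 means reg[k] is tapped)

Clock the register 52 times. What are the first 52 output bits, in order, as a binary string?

tick  register→output (feedback)
  0  11100001001111110110→1 (0)
  1  11000010011111101100→1 (0)
  2  10000100111111011000→1 (1)
  3  00001001111110110001→0 (0)
  4  00010011111101100010→0 (0)
  5  00100111111011000100→0 (1)
  6  01001111110110001001→0 (0)
  7  10011111101100010010→1 (1)
  8  00111111011000100101→0 (1)
  9  01111110110001001011→0 (0)
 10  11111101100010010110→1 (0)
 11  11111011000100101100→1 (0)
 12  11110110001001011000→1 (1)
 13  11101100010010110001→1 (1)
 14  11011000100101100011→1 (1)
 15  10110001001011000111→1 (0)
 16  01100010010110001110→0 (1)
 17  11000100101100011101→1 (0)
 18  10001001011000111010→1 (1)
 19  00010010110001110101→0 (1)
 20  00100101100011101011→0 (0)
 21  01001011000111010110→0 (1)
 22  10010110001110101101→1 (0)
 23  00101100011101011010→0 (0)
 24  01011000111010110100→0 (1)
 25  10110001110101101001→1 (1)
 26  01100011101011010011→0 (0)
 27  11000111010110100110→1 (0)
 28  10001110101101001100→1 (0)
 29  00011101011010011000→0 (0)
 30  00111010110100110000→0 (0)
 31  01110101101001100000→0 (0)
 32  11101011010011000000→1 (1)
 33  11010110100110000001→1 (1)
 34  10101101001100000011→1 (1)
 35  01011010011000000111→0 (1)
 36  10110100110000001111→1 (0)
 37  01101001100000011110→0 (1)
 38  11010011000000111101→1 (0)
 39  10100110000001111010→1 (1)
 40  01001100000011110101→0 (1)
 41  10011000000111101011→1 (1)
 42  00110000001111010111→0 (1)
 43  01100000011110101111→0 (1)
 44  11000000111101011111→1 (0)
 45  10000001111010111110→1 (0)
 46  00000011110101111100→0 (1)
 47  00000111101011111001→0 (0)
 48  00001111010111110010→0 (0)
 49  00011110101111100100→0 (1)
 50  00111101011111001001→0 (0)
 51  01111010111110010010→0 (0)

1110000100111111011000100101100011101011010011000000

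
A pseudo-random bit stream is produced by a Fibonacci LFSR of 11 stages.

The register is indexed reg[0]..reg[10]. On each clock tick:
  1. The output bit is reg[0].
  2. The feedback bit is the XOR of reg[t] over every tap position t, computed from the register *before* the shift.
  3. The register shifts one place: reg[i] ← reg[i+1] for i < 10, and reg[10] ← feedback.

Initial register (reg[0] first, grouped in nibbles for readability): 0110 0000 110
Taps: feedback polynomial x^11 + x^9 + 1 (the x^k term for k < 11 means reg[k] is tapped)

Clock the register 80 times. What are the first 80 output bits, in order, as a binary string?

01100000110110101011011011101101101100011100011111001010011000010000111111010100

step | reg (before) | out | fb
   0 | 01100000110 | 0 | 1
   1 | 11000001101 | 1 | 1
   2 | 10000011011 | 1 | 0
   3 | 00000110110 | 0 | 1
   4 | 00001101101 | 0 | 0
   5 | 00011011010 | 0 | 1
   6 | 00110110101 | 0 | 0
   7 | 01101101010 | 0 | 1
   8 | 11011010101 | 1 | 1
   9 | 10110101011 | 1 | 0
  10 | 01101010110 | 0 | 1
  11 | 11010101101 | 1 | 1
  12 | 10101011011 | 1 | 0
  13 | 01010110110 | 0 | 1
  14 | 10101101101 | 1 | 1
  15 | 01011011011 | 0 | 1
  16 | 10110110111 | 1 | 0
  17 | 01101101110 | 0 | 1
  18 | 11011011101 | 1 | 1
  19 | 10110111011 | 1 | 0
  20 | 01101110110 | 0 | 1
  21 | 11011101101 | 1 | 1
  22 | 10111011011 | 1 | 0
  23 | 01110110110 | 0 | 1
  24 | 11101101101 | 1 | 1
  25 | 11011011011 | 1 | 0
  26 | 10110110110 | 1 | 0
  27 | 01101101100 | 0 | 0
  28 | 11011011000 | 1 | 1
  29 | 10110110001 | 1 | 1
  30 | 01101100011 | 0 | 1
  31 | 11011000111 | 1 | 0
  32 | 10110001110 | 1 | 0
  33 | 01100011100 | 0 | 0
  34 | 11000111000 | 1 | 1
  35 | 10001110001 | 1 | 1
  36 | 00011100011 | 0 | 1
  37 | 00111000111 | 0 | 1
  38 | 01110001111 | 0 | 1
  39 | 11100011111 | 1 | 0
  40 | 11000111110 | 1 | 0
  41 | 10001111100 | 1 | 1
  42 | 00011111001 | 0 | 0
  43 | 00111110010 | 0 | 1
  44 | 01111100101 | 0 | 0
  45 | 11111001010 | 1 | 0
  46 | 11110010100 | 1 | 1
  47 | 11100101001 | 1 | 1
  48 | 11001010011 | 1 | 0
  49 | 10010100110 | 1 | 0
  50 | 00101001100 | 0 | 0
  51 | 01010011000 | 0 | 0
  52 | 10100110000 | 1 | 1
  53 | 01001100001 | 0 | 0
  54 | 10011000010 | 1 | 0
  55 | 00110000100 | 0 | 0
  56 | 01100001000 | 0 | 0
  57 | 11000010000 | 1 | 1
  58 | 10000100001 | 1 | 1
  59 | 00001000011 | 0 | 1
  60 | 00010000111 | 0 | 1
  61 | 00100001111 | 0 | 1
  62 | 01000011111 | 0 | 1
  63 | 10000111111 | 1 | 0
  64 | 00001111110 | 0 | 1
  65 | 00011111101 | 0 | 0
  66 | 00111111010 | 0 | 1
  67 | 01111110101 | 0 | 0
  68 | 11111101010 | 1 | 0
  69 | 11111010100 | 1 | 1
  70 | 11110101001 | 1 | 1
  71 | 11101010011 | 1 | 0
  72 | 11010100110 | 1 | 0
  73 | 10101001100 | 1 | 1
  74 | 01010011001 | 0 | 0
  75 | 10100110010 | 1 | 0
  76 | 01001100100 | 0 | 0
  77 | 10011001000 | 1 | 1
  78 | 00110010001 | 0 | 0
  79 | 01100100010 | 0 | 1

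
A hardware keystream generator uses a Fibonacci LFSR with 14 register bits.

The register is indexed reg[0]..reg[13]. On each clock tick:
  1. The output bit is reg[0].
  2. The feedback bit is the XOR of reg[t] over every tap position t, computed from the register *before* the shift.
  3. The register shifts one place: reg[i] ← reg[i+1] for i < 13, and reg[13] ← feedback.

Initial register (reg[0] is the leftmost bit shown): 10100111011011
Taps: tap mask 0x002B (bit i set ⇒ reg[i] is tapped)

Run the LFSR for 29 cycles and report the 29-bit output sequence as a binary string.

10100111011011001111110100110

k : reg_k → out_k, fb_k
0: 10100111011011 → 1, fb=0
1: 01001110110110 → 0, fb=0
2: 10011101101100 → 1, fb=1
3: 00111011011001 → 0, fb=1
4: 01110110110011 → 0, fb=1
5: 11101101100111 → 1, fb=1
6: 11011011001111 → 1, fb=1
7: 10110110011111 → 1, fb=1
8: 01101100111111 → 0, fb=0
9: 11011001111110 → 1, fb=1
10: 10110011111101 → 1, fb=0
11: 01100111111010 → 0, fb=0
12: 11001111110100 → 1, fb=1
13: 10011111101001 → 1, fb=1
14: 00111111010011 → 0, fb=0
15: 01111110100110 → 0, fb=1
16: 11111101001101 → 1, fb=0
17: 11111010011010 → 1, fb=1
18: 11110100110101 → 1, fb=0
19: 11101001101010 → 1, fb=0
20: 11010011010100 → 1, fb=1
21: 10100110101001 → 1, fb=0
22: 01001101010010 → 0, fb=0
23: 10011010100100 → 1, fb=0
24: 00110101001000 → 0, fb=0
25: 01101010010000 → 0, fb=1
26: 11010100100001 → 1, fb=0
27: 10101001000010 → 1, fb=1
28: 01010010000101 → 0, fb=0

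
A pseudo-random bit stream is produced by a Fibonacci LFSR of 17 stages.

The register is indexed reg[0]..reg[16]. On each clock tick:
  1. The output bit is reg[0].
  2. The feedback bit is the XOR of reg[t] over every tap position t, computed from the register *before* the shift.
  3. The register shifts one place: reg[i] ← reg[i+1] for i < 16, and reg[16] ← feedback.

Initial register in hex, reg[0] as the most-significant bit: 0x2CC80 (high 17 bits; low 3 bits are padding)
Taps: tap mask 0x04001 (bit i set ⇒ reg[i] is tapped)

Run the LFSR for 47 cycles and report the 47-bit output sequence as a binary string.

00101100110010000001010011111011011001101010100

step | reg (before) | out | fb
   0 | 00101100110010000 | 0 | 0
   1 | 01011001100100000 | 0 | 0
   2 | 10110011001000000 | 1 | 1
   3 | 01100110010000001 | 0 | 0
   4 | 11001100100000010 | 1 | 1
   5 | 10011001000000101 | 1 | 0
   6 | 00110010000001010 | 0 | 0
   7 | 01100100000010100 | 0 | 1
   8 | 11001000000101001 | 1 | 1
   9 | 10010000001010011 | 1 | 1
  10 | 00100000010100111 | 0 | 1
  11 | 01000000101001111 | 0 | 1
  12 | 10000001010011111 | 1 | 0
  13 | 00000010100111110 | 0 | 1
  14 | 00000101001111101 | 0 | 1
  15 | 00001010011111011 | 0 | 0
  16 | 00010100111110110 | 0 | 1
  17 | 00101001111101101 | 0 | 1
  18 | 01010011111011011 | 0 | 0
  19 | 10100111110110110 | 1 | 0
  20 | 01001111101101100 | 0 | 1
  21 | 10011111011011001 | 1 | 1
  22 | 00111110110110011 | 0 | 0
  23 | 01111101101100110 | 0 | 1
  24 | 11111011011001101 | 1 | 0
  25 | 11110110110011010 | 1 | 1
  26 | 11101101100110101 | 1 | 0
  27 | 11011011001101010 | 1 | 1
  28 | 10110110011010101 | 1 | 0
  29 | 01101100110101010 | 0 | 0
  30 | 11011001101010100 | 1 | 0
  31 | 10110011010101000 | 1 | 1
  32 | 01100110101010001 | 0 | 0
  33 | 11001101010100010 | 1 | 1
  34 | 10011010101000101 | 1 | 0
  35 | 00110101010001010 | 0 | 0
  36 | 01101010100010100 | 0 | 1
  37 | 11010101000101001 | 1 | 1
  38 | 10101010001010011 | 1 | 1
  39 | 01010100010100111 | 0 | 1
  40 | 10101000101001111 | 1 | 0
  41 | 01010001010011110 | 0 | 1
  42 | 10100010100111101 | 1 | 0
  43 | 01000101001111010 | 0 | 0
  44 | 10001010011110100 | 1 | 0
  45 | 00010100111101000 | 0 | 0
  46 | 00101001111010000 | 0 | 0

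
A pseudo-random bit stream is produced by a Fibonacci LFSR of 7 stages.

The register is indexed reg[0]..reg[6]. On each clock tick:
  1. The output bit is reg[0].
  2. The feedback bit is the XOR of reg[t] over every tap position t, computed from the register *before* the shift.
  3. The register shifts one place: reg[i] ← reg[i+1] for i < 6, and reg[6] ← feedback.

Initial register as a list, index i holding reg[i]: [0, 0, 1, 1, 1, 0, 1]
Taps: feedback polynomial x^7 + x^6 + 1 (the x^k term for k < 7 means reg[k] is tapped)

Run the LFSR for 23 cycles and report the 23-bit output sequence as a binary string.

00111011101001011000110

k : reg_k → out_k, fb_k
0: 0011101 → 0, fb=1
1: 0111011 → 0, fb=1
2: 1110111 → 1, fb=0
3: 1101110 → 1, fb=1
4: 1011101 → 1, fb=0
5: 0111010 → 0, fb=0
6: 1110100 → 1, fb=1
7: 1101001 → 1, fb=0
8: 1010010 → 1, fb=1
9: 0100101 → 0, fb=1
10: 1001011 → 1, fb=0
11: 0010110 → 0, fb=0
12: 0101100 → 0, fb=0
13: 1011000 → 1, fb=1
14: 0110001 → 0, fb=1
15: 1100011 → 1, fb=0
16: 1000110 → 1, fb=1
17: 0001101 → 0, fb=1
18: 0011011 → 0, fb=1
19: 0110111 → 0, fb=1
20: 1101111 → 1, fb=0
21: 1011110 → 1, fb=1
22: 0111101 → 0, fb=1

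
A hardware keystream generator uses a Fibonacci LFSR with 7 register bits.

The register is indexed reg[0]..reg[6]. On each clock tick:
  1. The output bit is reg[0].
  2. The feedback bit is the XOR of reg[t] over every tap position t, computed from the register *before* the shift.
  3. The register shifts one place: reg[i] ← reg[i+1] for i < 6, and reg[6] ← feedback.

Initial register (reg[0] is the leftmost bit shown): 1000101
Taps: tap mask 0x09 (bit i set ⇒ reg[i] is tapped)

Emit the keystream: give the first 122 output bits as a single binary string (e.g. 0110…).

step | reg (before) | out | fb
   0 | 1000101 | 1 | 1
   1 | 0001011 | 0 | 1
   2 | 0010111 | 0 | 0
   3 | 0101110 | 0 | 1
   4 | 1011101 | 1 | 0
   5 | 0111010 | 0 | 1
   6 | 1110101 | 1 | 1
   7 | 1101011 | 1 | 0
   8 | 1010110 | 1 | 1
   9 | 0101101 | 0 | 1
  10 | 1011011 | 1 | 0
  11 | 0110110 | 0 | 0
  12 | 1101100 | 1 | 0
  13 | 1011000 | 1 | 0
  14 | 0110000 | 0 | 0
  15 | 1100000 | 1 | 1
  16 | 1000001 | 1 | 1
  17 | 0000011 | 0 | 0
  18 | 0000110 | 0 | 0
  19 | 0001100 | 0 | 1
  20 | 0011001 | 0 | 1
  21 | 0110011 | 0 | 0
  22 | 1100110 | 1 | 1
  23 | 1001101 | 1 | 0
  24 | 0011010 | 0 | 1
  25 | 0110101 | 0 | 0
  26 | 1101010 | 1 | 0
  27 | 1010100 | 1 | 1
  28 | 0101001 | 0 | 1
  29 | 1010011 | 1 | 1
  30 | 0100111 | 0 | 0
  31 | 1001110 | 1 | 0
  32 | 0011100 | 0 | 1
  33 | 0111001 | 0 | 1
  34 | 1110011 | 1 | 1
  35 | 1100111 | 1 | 1
  36 | 1001111 | 1 | 0
  37 | 0011110 | 0 | 1
  38 | 0111101 | 0 | 1
  39 | 1111011 | 1 | 0
  40 | 1110110 | 1 | 1
  41 | 1101101 | 1 | 0
  42 | 1011010 | 1 | 0
  43 | 0110100 | 0 | 0
  44 | 1101000 | 1 | 0
  45 | 1010000 | 1 | 1
  46 | 0100001 | 0 | 0
  47 | 1000010 | 1 | 1
  48 | 0000101 | 0 | 0
  49 | 0001010 | 0 | 1
  50 | 0010101 | 0 | 0
  51 | 0101010 | 0 | 1
  52 | 1010101 | 1 | 1
  53 | 0101011 | 0 | 1
  54 | 1010111 | 1 | 1
  55 | 0101111 | 0 | 1
  56 | 1011111 | 1 | 0
  57 | 0111110 | 0 | 1
  58 | 1111101 | 1 | 0
  59 | 1111010 | 1 | 0
  60 | 1110100 | 1 | 1
  61 | 1101001 | 1 | 0
  62 | 1010010 | 1 | 1
  63 | 0100101 | 0 | 0
  64 | 1001010 | 1 | 0
  65 | 0010100 | 0 | 0
  66 | 0101000 | 0 | 1
  67 | 1010001 | 1 | 1
  68 | 0100011 | 0 | 0
  69 | 1000110 | 1 | 1
  70 | 0001101 | 0 | 1
  71 | 0011011 | 0 | 1
  72 | 0110111 | 0 | 0
  73 | 1101110 | 1 | 0
  74 | 1011100 | 1 | 0
  75 | 0111000 | 0 | 1
  76 | 1110001 | 1 | 1
  77 | 1100011 | 1 | 1
  78 | 1000111 | 1 | 1
  79 | 0001111 | 0 | 1
  80 | 0011111 | 0 | 1
  81 | 0111111 | 0 | 1
  82 | 1111111 | 1 | 0
  83 | 1111110 | 1 | 0
  84 | 1111100 | 1 | 0
  85 | 1111000 | 1 | 0
  86 | 1110000 | 1 | 1
  87 | 1100001 | 1 | 1
  88 | 1000011 | 1 | 1
  89 | 0000111 | 0 | 0
  90 | 0001110 | 0 | 1
  91 | 0011101 | 0 | 1
  92 | 0111011 | 0 | 1
  93 | 1110111 | 1 | 1
  94 | 1101111 | 1 | 0
  95 | 1011110 | 1 | 0
  96 | 0111100 | 0 | 1
  97 | 1111001 | 1 | 0
  98 | 1110010 | 1 | 1
  99 | 1100101 | 1 | 1
 100 | 1001011 | 1 | 0
 101 | 0010110 | 0 | 0
 102 | 0101100 | 0 | 1
 103 | 1011001 | 1 | 0
 104 | 0110010 | 0 | 0
 105 | 1100100 | 1 | 1
 106 | 1001001 | 1 | 0
 107 | 0010010 | 0 | 0
 108 | 0100100 | 0 | 0
 109 | 1001000 | 1 | 0
 110 | 0010000 | 0 | 0
 111 | 0100000 | 0 | 0
 112 | 1000000 | 1 | 1
 113 | 0000001 | 0 | 0
 114 | 0000010 | 0 | 0
 115 | 0000100 | 0 | 0
 116 | 0001000 | 0 | 1
 117 | 0010001 | 0 | 0
 118 | 0100010 | 0 | 0
 119 | 1000100 | 1 | 1
 120 | 0001001 | 0 | 1
 121 | 0010011 | 0 | 0

10001011101011011000001100110101001110011110110100001010101111101001010001101110001111111000011101111001011001001000000100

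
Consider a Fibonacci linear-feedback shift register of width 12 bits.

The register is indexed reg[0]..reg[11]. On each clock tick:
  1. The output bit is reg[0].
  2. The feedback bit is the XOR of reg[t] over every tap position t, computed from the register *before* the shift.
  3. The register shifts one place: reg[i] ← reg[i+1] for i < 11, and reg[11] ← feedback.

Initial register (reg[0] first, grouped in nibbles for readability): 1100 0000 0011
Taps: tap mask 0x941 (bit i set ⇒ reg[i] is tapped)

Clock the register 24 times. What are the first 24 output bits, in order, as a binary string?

110000000011010100000101

step | reg (before) | out | fb
   0 | 110000000011 | 1 | 0
   1 | 100000000110 | 1 | 1
   2 | 000000001101 | 0 | 0
   3 | 000000011010 | 0 | 1
   4 | 000000110101 | 0 | 0
   5 | 000001101010 | 0 | 0
   6 | 000011010100 | 0 | 0
   7 | 000110101000 | 0 | 0
   8 | 001101010000 | 0 | 0
   9 | 011010100000 | 0 | 1
  10 | 110101000001 | 1 | 0
  11 | 101010000010 | 1 | 1
  12 | 010100000101 | 0 | 1
  13 | 101000001011 | 1 | 1
  14 | 010000010111 | 0 | 1
  15 | 100000101111 | 1 | 0
  16 | 000001011110 | 0 | 1
  17 | 000010111101 | 0 | 1
  18 | 000101111011 | 0 | 1
  19 | 001011110111 | 0 | 0
  20 | 010111101110 | 0 | 0
  21 | 101111011100 | 1 | 0
  22 | 011110111000 | 0 | 0
  23 | 111101110000 | 1 | 0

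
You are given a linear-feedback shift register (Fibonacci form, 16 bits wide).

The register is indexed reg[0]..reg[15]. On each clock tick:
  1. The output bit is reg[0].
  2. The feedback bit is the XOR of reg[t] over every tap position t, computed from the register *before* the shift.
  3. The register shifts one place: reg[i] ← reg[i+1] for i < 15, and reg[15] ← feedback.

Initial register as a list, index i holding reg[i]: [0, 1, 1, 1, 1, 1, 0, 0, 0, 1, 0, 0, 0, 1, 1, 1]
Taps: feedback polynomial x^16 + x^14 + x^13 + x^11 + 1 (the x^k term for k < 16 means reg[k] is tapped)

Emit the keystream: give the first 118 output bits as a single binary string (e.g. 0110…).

step | reg (before) | out | fb
   0 | 0111110001000111 | 0 | 0
   1 | 1111100010001110 | 1 | 1
   2 | 1111000100011101 | 1 | 1
   3 | 1110001000111011 | 1 | 1
   4 | 1100010001110111 | 1 | 0
   5 | 1000100011101110 | 1 | 1
   6 | 0001000111011101 | 0 | 0
   7 | 0010001110111010 | 0 | 0
   8 | 0100011101110100 | 0 | 0
   9 | 1000111011101000 | 1 | 1
  10 | 0001110111010001 | 0 | 1
  11 | 0011101110100011 | 0 | 1
  12 | 0111011101000111 | 0 | 0
  13 | 1110111010001110 | 1 | 1
  14 | 1101110100011101 | 1 | 1
  15 | 1011101000111011 | 1 | 1
  16 | 0111010001110111 | 0 | 1
  17 | 1110100011101111 | 1 | 1
  18 | 1101000111011111 | 1 | 0
  19 | 1010001110111110 | 1 | 0
  20 | 0100011101111100 | 0 | 0
  21 | 1000111011111000 | 1 | 0
  22 | 0001110111110000 | 0 | 1
  23 | 0011101111100001 | 0 | 0
  24 | 0111011111000010 | 0 | 1
  25 | 1110111110000101 | 1 | 0
  26 | 1101111100001010 | 1 | 0
  27 | 1011111000010100 | 1 | 1
  28 | 0111110000101001 | 0 | 0
  29 | 1111100001010010 | 1 | 1
  30 | 1111000010100101 | 1 | 0
  31 | 1110000101001010 | 1 | 0
  32 | 1100001010010100 | 1 | 1
  33 | 1000010100101001 | 1 | 1
  34 | 0000101001010011 | 0 | 0
  35 | 0001010010100110 | 0 | 0
  36 | 0010100101001100 | 0 | 1
  37 | 0101001010011001 | 0 | 1
  38 | 1010010100110011 | 1 | 1
  39 | 0100101001100111 | 0 | 0
  40 | 1001010011001110 | 1 | 1
  41 | 0010100110011101 | 0 | 0
  42 | 0101001100111010 | 0 | 0
  43 | 1010011001110100 | 1 | 1
  44 | 0100110011101001 | 0 | 0
  45 | 1001100111010010 | 1 | 1
  46 | 0011001110100101 | 0 | 1
  47 | 0110011101001011 | 0 | 1
  48 | 1100111010010111 | 1 | 0
  49 | 1001110100101110 | 1 | 1
  50 | 0011101001011101 | 0 | 0
  51 | 0111010010111010 | 0 | 0
  52 | 1110100101110100 | 1 | 1
  53 | 1101001011101001 | 1 | 1
  54 | 1010010111010011 | 1 | 1
  55 | 0100101110100111 | 0 | 0
  56 | 1001011101001110 | 1 | 1
  57 | 0010111010011101 | 0 | 0
  58 | 0101110100111010 | 0 | 0
  59 | 1011101001110100 | 1 | 1
  60 | 0111010011101001 | 0 | 0
  61 | 1110100111010010 | 1 | 1
  62 | 1101001110100101 | 1 | 0
  63 | 1010011101001010 | 1 | 0
  64 | 0100111010010100 | 0 | 0
  65 | 1001110100101000 | 1 | 1
  66 | 0011101001010001 | 0 | 1
  67 | 0111010010100011 | 0 | 1
  68 | 1110100101000111 | 1 | 1
  69 | 1101001010001111 | 1 | 1
  70 | 1010010100011111 | 1 | 0
  71 | 0100101000111110 | 0 | 1
  72 | 1001010001111101 | 1 | 1
  73 | 0010100011111011 | 0 | 0
  74 | 0101000111110110 | 0 | 1
  75 | 1010001111101101 | 1 | 0
  76 | 0100011111011010 | 0 | 0
  77 | 1000111110110100 | 1 | 1
  78 | 0001111101101001 | 0 | 0
  79 | 0011111011010010 | 0 | 0
  80 | 0111110110100100 | 0 | 1
  81 | 1111101101001001 | 1 | 1
  82 | 1111011010010011 | 1 | 1
  83 | 1110110100100111 | 1 | 1
  84 | 1101101001001111 | 1 | 1
  85 | 1011010010011111 | 1 | 0
  86 | 0110100100111110 | 0 | 1
  87 | 1101001001111101 | 1 | 1
  88 | 1010010011111011 | 1 | 1
  89 | 0100100111110111 | 0 | 1
  90 | 1001001111101111 | 1 | 1
  91 | 0010011111011111 | 0 | 1
  92 | 0100111110111111 | 0 | 1
  93 | 1001111101111111 | 1 | 0
  94 | 0011111011111110 | 0 | 1
  95 | 0111110111111101 | 0 | 0
  96 | 1111101111111010 | 1 | 1
  97 | 1111011111110101 | 1 | 1
  98 | 1110111111101011 | 1 | 0
  99 | 1101111111010110 | 1 | 0
 100 | 1011111110101100 | 1 | 0
 101 | 0111111101011000 | 0 | 1
 102 | 1111111010110001 | 1 | 0
 103 | 1111110101100010 | 1 | 0
 104 | 1111101011000100 | 1 | 0
 105 | 1111010110001000 | 1 | 1
 106 | 1110101100010001 | 1 | 0
 107 | 1101011000100010 | 1 | 0
 108 | 1010110001000100 | 1 | 0
 109 | 0101100010001000 | 0 | 0
 110 | 1011000100010000 | 1 | 0
 111 | 0110001000100000 | 0 | 0
 112 | 1100010001000000 | 1 | 1
 113 | 1000100010000001 | 1 | 1
 114 | 0001000100000011 | 0 | 1
 115 | 0010001000000111 | 0 | 0
 116 | 0100010000001110 | 0 | 0
 117 | 1000100000011100 | 1 | 1

0111110001000111011101000111011111000010100101001100111010010111010011101001010001111101101001001111101111111010110001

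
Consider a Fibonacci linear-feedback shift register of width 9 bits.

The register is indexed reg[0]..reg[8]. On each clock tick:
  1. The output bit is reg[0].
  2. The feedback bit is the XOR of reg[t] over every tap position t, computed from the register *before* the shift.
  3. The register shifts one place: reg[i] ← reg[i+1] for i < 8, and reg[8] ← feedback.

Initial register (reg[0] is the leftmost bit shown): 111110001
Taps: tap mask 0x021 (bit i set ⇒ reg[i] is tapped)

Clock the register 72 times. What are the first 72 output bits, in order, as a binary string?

111110001111001101001101011100011010001011111110100101100010100110001100

k : reg_k → out_k, fb_k
0: 111110001 → 1, fb=1
1: 111100011 → 1, fb=1
2: 111000111 → 1, fb=1
3: 110001111 → 1, fb=0
4: 100011110 → 1, fb=0
5: 000111100 → 0, fb=1
6: 001111001 → 0, fb=1
7: 011110011 → 0, fb=0
8: 111100110 → 1, fb=1
9: 111001101 → 1, fb=0
10: 110011010 → 1, fb=0
11: 100110100 → 1, fb=1
12: 001101001 → 0, fb=1
13: 011010011 → 0, fb=0
14: 110100110 → 1, fb=1
15: 101001101 → 1, fb=0
16: 010011010 → 0, fb=1
17: 100110101 → 1, fb=1
18: 001101011 → 0, fb=1
19: 011010111 → 0, fb=0
20: 110101110 → 1, fb=0
21: 101011100 → 1, fb=0
22: 010111000 → 0, fb=1
23: 101110001 → 1, fb=1
24: 011100011 → 0, fb=0
25: 111000110 → 1, fb=1
26: 110001101 → 1, fb=0
27: 100011010 → 1, fb=0
28: 000110100 → 0, fb=0
29: 001101000 → 0, fb=1
30: 011010001 → 0, fb=0
31: 110100010 → 1, fb=1
32: 101000101 → 1, fb=1
33: 010001011 → 0, fb=1
34: 100010111 → 1, fb=1
35: 000101111 → 0, fb=1
36: 001011111 → 0, fb=1
37: 010111111 → 0, fb=1
38: 101111111 → 1, fb=0
39: 011111110 → 0, fb=1
40: 111111101 → 1, fb=0
41: 111111010 → 1, fb=0
42: 111110100 → 1, fb=1
43: 111101001 → 1, fb=0
44: 111010010 → 1, fb=1
45: 110100101 → 1, fb=1
46: 101001011 → 1, fb=0
47: 010010110 → 0, fb=0
48: 100101100 → 1, fb=0
49: 001011000 → 0, fb=1
50: 010110001 → 0, fb=0
51: 101100010 → 1, fb=1
52: 011000101 → 0, fb=0
53: 110001010 → 1, fb=0
54: 100010100 → 1, fb=1
55: 000101001 → 0, fb=1
56: 001010011 → 0, fb=0
57: 010100110 → 0, fb=0
58: 101001100 → 1, fb=0
59: 010011000 → 0, fb=1
60: 100110001 → 1, fb=1
61: 001100011 → 0, fb=0
62: 011000110 → 0, fb=0
63: 110001100 → 1, fb=0
64: 100011000 → 1, fb=0
65: 000110000 → 0, fb=0
66: 001100000 → 0, fb=0
67: 011000000 → 0, fb=0
68: 110000000 → 1, fb=1
69: 100000001 → 1, fb=1
70: 000000011 → 0, fb=0
71: 000000110 → 0, fb=0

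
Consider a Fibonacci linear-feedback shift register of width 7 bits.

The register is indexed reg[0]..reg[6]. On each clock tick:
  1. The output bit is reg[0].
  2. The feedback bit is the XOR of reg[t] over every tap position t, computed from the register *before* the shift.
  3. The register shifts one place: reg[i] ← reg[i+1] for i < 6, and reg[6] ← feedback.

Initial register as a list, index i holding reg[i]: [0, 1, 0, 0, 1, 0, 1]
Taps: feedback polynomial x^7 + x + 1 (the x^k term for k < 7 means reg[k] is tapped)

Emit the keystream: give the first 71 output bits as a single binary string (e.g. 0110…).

01001011101110011001010101111111000000100000110000101000111100100010110

step | reg (before) | out | fb
   0 | 0100101 | 0 | 1
   1 | 1001011 | 1 | 1
   2 | 0010111 | 0 | 0
   3 | 0101110 | 0 | 1
   4 | 1011101 | 1 | 1
   5 | 0111011 | 0 | 1
   6 | 1110111 | 1 | 0
   7 | 1101110 | 1 | 0
   8 | 1011100 | 1 | 1
   9 | 0111001 | 0 | 1
  10 | 1110011 | 1 | 0
  11 | 1100110 | 1 | 0
  12 | 1001100 | 1 | 1
  13 | 0011001 | 0 | 0
  14 | 0110010 | 0 | 1
  15 | 1100101 | 1 | 0
  16 | 1001010 | 1 | 1
  17 | 0010101 | 0 | 0
  18 | 0101010 | 0 | 1
  19 | 1010101 | 1 | 1
  20 | 0101011 | 0 | 1
  21 | 1010111 | 1 | 1
  22 | 0101111 | 0 | 1
  23 | 1011111 | 1 | 1
  24 | 0111111 | 0 | 1
  25 | 1111111 | 1 | 0
  26 | 1111110 | 1 | 0
  27 | 1111100 | 1 | 0
  28 | 1111000 | 1 | 0
  29 | 1110000 | 1 | 0
  30 | 1100000 | 1 | 0
  31 | 1000000 | 1 | 1
  32 | 0000001 | 0 | 0
  33 | 0000010 | 0 | 0
  34 | 0000100 | 0 | 0
  35 | 0001000 | 0 | 0
  36 | 0010000 | 0 | 0
  37 | 0100000 | 0 | 1
  38 | 1000001 | 1 | 1
  39 | 0000011 | 0 | 0
  40 | 0000110 | 0 | 0
  41 | 0001100 | 0 | 0
  42 | 0011000 | 0 | 0
  43 | 0110000 | 0 | 1
  44 | 1100001 | 1 | 0
  45 | 1000010 | 1 | 1
  46 | 0000101 | 0 | 0
  47 | 0001010 | 0 | 0
  48 | 0010100 | 0 | 0
  49 | 0101000 | 0 | 1
  50 | 1010001 | 1 | 1
  51 | 0100011 | 0 | 1
  52 | 1000111 | 1 | 1
  53 | 0001111 | 0 | 0
  54 | 0011110 | 0 | 0
  55 | 0111100 | 0 | 1
  56 | 1111001 | 1 | 0
  57 | 1110010 | 1 | 0
  58 | 1100100 | 1 | 0
  59 | 1001000 | 1 | 1
  60 | 0010001 | 0 | 0
  61 | 0100010 | 0 | 1
  62 | 1000101 | 1 | 1
  63 | 0001011 | 0 | 0
  64 | 0010110 | 0 | 0
  65 | 0101100 | 0 | 1
  66 | 1011001 | 1 | 1
  67 | 0110011 | 0 | 1
  68 | 1100111 | 1 | 0
  69 | 1001110 | 1 | 1
  70 | 0011101 | 0 | 0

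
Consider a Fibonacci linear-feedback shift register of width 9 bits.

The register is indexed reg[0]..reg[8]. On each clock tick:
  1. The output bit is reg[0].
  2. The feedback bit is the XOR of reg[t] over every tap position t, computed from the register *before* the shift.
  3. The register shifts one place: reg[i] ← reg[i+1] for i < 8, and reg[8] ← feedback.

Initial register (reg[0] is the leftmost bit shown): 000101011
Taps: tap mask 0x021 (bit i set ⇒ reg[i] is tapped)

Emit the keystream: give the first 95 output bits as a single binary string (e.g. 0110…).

00010101110101111001001011100111000000111011101001111010100101000000101010101111101011010000011

step | reg (before) | out | fb
   0 | 000101011 | 0 | 1
   1 | 001010111 | 0 | 0
   2 | 010101110 | 0 | 1
   3 | 101011101 | 1 | 0
   4 | 010111010 | 0 | 1
   5 | 101110101 | 1 | 1
   6 | 011101011 | 0 | 1
   7 | 111010111 | 1 | 1
   8 | 110101111 | 1 | 0
   9 | 101011110 | 1 | 0
  10 | 010111100 | 0 | 1
  11 | 101111001 | 1 | 0
  12 | 011110010 | 0 | 0
  13 | 111100100 | 1 | 1
  14 | 111001001 | 1 | 0
  15 | 110010010 | 1 | 1
  16 | 100100101 | 1 | 1
  17 | 001001011 | 0 | 1
  18 | 010010111 | 0 | 0
  19 | 100101110 | 1 | 0
  20 | 001011100 | 0 | 1
  21 | 010111001 | 0 | 1
  22 | 101110011 | 1 | 1
  23 | 011100111 | 0 | 0
  24 | 111001110 | 1 | 0
  25 | 110011100 | 1 | 0
  26 | 100111000 | 1 | 0
  27 | 001110000 | 0 | 0
  28 | 011100000 | 0 | 0
  29 | 111000000 | 1 | 1
  30 | 110000001 | 1 | 1
  31 | 100000011 | 1 | 1
  32 | 000000111 | 0 | 0
  33 | 000001110 | 0 | 1
  34 | 000011101 | 0 | 1
  35 | 000111011 | 0 | 1
  36 | 001110111 | 0 | 0
  37 | 011101110 | 0 | 1
  38 | 111011101 | 1 | 0
  39 | 110111010 | 1 | 0
  40 | 101110100 | 1 | 1
  41 | 011101001 | 0 | 1
  42 | 111010011 | 1 | 1
  43 | 110100111 | 1 | 1
  44 | 101001111 | 1 | 0
  45 | 010011110 | 0 | 1
  46 | 100111101 | 1 | 0
  47 | 001111010 | 0 | 1
  48 | 011110101 | 0 | 0
  49 | 111101010 | 1 | 0
  50 | 111010100 | 1 | 1
  51 | 110101001 | 1 | 0
  52 | 101010010 | 1 | 1
  53 | 010100101 | 0 | 0
  54 | 101001010 | 1 | 0
  55 | 010010100 | 0 | 0
  56 | 100101000 | 1 | 0
  57 | 001010000 | 0 | 0
  58 | 010100000 | 0 | 0
  59 | 101000000 | 1 | 1
  60 | 010000001 | 0 | 0
  61 | 100000010 | 1 | 1
  62 | 000000101 | 0 | 0
  63 | 000001010 | 0 | 1
  64 | 000010101 | 0 | 0
  65 | 000101010 | 0 | 1
  66 | 001010101 | 0 | 0
  67 | 010101010 | 0 | 1
  68 | 101010101 | 1 | 1
  69 | 010101011 | 0 | 1
  70 | 101010111 | 1 | 1
  71 | 010101111 | 0 | 1
  72 | 101011111 | 1 | 0
  73 | 010111110 | 0 | 1
  74 | 101111101 | 1 | 0
  75 | 011111010 | 0 | 1
  76 | 111110101 | 1 | 1
  77 | 111101011 | 1 | 0
  78 | 111010110 | 1 | 1
  79 | 110101101 | 1 | 0
  80 | 101011010 | 1 | 0
  81 | 010110100 | 0 | 0
  82 | 101101000 | 1 | 0
  83 | 011010000 | 0 | 0
  84 | 110100000 | 1 | 1
  85 | 101000001 | 1 | 1
  86 | 010000011 | 0 | 0
  87 | 100000110 | 1 | 1
  88 | 000001101 | 0 | 1
  89 | 000011011 | 0 | 1
  90 | 000110111 | 0 | 0
  91 | 001101110 | 0 | 1
  92 | 011011101 | 0 | 1
  93 | 110111011 | 1 | 0
  94 | 101110110 | 1 | 1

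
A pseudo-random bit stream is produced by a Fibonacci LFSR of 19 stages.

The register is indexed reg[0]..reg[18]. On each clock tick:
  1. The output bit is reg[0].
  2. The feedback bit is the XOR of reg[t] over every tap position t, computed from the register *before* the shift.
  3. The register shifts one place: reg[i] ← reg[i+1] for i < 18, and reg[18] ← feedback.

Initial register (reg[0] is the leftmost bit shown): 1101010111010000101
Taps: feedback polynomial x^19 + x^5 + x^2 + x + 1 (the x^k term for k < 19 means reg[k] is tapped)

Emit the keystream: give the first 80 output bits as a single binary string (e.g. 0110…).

tick  register→output (feedback)
  0  1101010111010000101→1 (1)
  1  1010101110100001011→1 (0)
  2  0101011101000010110→0 (0)
  3  1010111010000101100→1 (1)
  4  0101110100001011001→0 (0)
  5  1011101000010110010→1 (0)
  6  0111010000101100100→0 (1)
  7  1110100001011001001→1 (1)
  8  1101000010110010011→1 (0)
  9  1010000101100100110→1 (0)
 10  0100001011001001100→0 (1)
 11  1000010110010011001→1 (0)
 12  0000101100100110010→0 (0)
 13  0001011001001100100→0 (1)
 14  0010110010011001001→0 (0)
 15  0101100100110010010→0 (1)
 16  1011001001100100101→1 (0)
 17  0110010011001001010→0 (1)
 18  1100100110010010101→1 (0)
 19  1001001100100101010→1 (1)
 20  0010011001001010101→0 (0)
 21  0100110010010101010→0 (0)
 22  1001100100101010100→1 (1)
 23  0011001001010101001→0 (1)
 24  0110010010101010011→0 (1)
 25  1100100101010100111→1 (0)
 26  1001001010101001110→1 (1)
 27  0010010101010011101→0 (0)
 28  0100101010100111010→0 (1)
 29  1001010101001110101→1 (0)
 30  0010101010011101010→0 (1)
 31  0101010100111010101→0 (0)
 32  1010101001110101010→1 (0)
 33  0101010011101010100→0 (0)
 34  1010100111010101000→1 (0)
 35  0101001110101010000→0 (1)
 36  1010011101010100001→1 (1)
 37  0100111010101000011→0 (0)
 38  1001110101010000110→1 (0)
 39  0011101010100001100→0 (1)
 40  0111010101000011001→0 (1)
 41  1110101010000110011→1 (1)
 42  1101010100001100111→1 (1)
 43  1010101000011001111→1 (0)
 44  0101010000110011110→0 (0)
 45  1010100001100111100→1 (0)
 46  0101000011001111000→0 (1)
 47  1010000110011110001→1 (0)
 48  0100001100111100010→0 (1)
 49  1000011001111000101→1 (0)
 50  0000110011110001010→0 (1)
 51  0001100111100010101→0 (0)
 52  0011001111000101010→0 (1)
 53  0110011110001010101→0 (1)
 54  1100111100010101011→1 (1)
 55  1001111000101010111→1 (0)
 56  0011110001010101110→0 (0)
 57  0111100010101011100→0 (0)
 58  1111000101010111000→1 (1)
 59  1110001010101110001→1 (1)
 60  1100010101011100011→1 (1)
 61  1000101010111000111→1 (1)
 62  0001010101110001111→0 (1)
 63  0010101011100011111→0 (1)
 64  0101010111000111111→0 (0)
 65  1010101110001111110→1 (0)
 66  0101011100011111100→0 (0)
 67  1010111000111111000→1 (1)
 68  0101110001111110001→0 (0)
 69  1011100011111100010→1 (0)
 70  0111000111111000100→0 (0)
 71  1110001111110001000→1 (1)
 72  1100011111100010001→1 (1)
 73  1000111111000100011→1 (0)
 74  0001111110001000110→0 (1)
 75  0011111100010001101→0 (0)
 76  0111111000100011010→0 (1)
 77  1111110001000110101→1 (0)
 78  1111100010001101010→1 (1)
 79  1111000100011010101→1 (1)

11010101110100001011001001100100101010100111010101000011001111000101010111000111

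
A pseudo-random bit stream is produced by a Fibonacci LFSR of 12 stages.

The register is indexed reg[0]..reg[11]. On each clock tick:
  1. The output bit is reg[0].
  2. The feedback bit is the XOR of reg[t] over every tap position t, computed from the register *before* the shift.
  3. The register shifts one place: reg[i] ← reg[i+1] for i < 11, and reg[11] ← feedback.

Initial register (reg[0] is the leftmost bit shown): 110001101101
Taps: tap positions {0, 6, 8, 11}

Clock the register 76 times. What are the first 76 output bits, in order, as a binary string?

1100011011010011111010000001010100000110001100101111101001000011000100011011

k : reg_k → out_k, fb_k
0: 110001101101 → 1, fb=0
1: 100011011010 → 1, fb=0
2: 000110110100 → 0, fb=1
3: 001101101001 → 0, fb=1
4: 011011010011 → 0, fb=1
5: 110110100111 → 1, fb=1
6: 101101001111 → 1, fb=1
7: 011010011111 → 0, fb=0
8: 110100111110 → 1, fb=1
9: 101001111101 → 1, fb=0
10: 010011111010 → 0, fb=0
11: 100111110100 → 1, fb=0
12: 001111101000 → 0, fb=0
13: 011111010000 → 0, fb=0
14: 111110100000 → 1, fb=0
15: 111101000000 → 1, fb=1
16: 111010000001 → 1, fb=0
17: 110100000010 → 1, fb=1
18: 101000000101 → 1, fb=0
19: 010000001010 → 0, fb=1
20: 100000010101 → 1, fb=0
21: 000000101010 → 0, fb=0
22: 000001010100 → 0, fb=0
23: 000010101000 → 0, fb=0
24: 000101010000 → 0, fb=0
25: 001010100000 → 0, fb=1
26: 010101000001 → 0, fb=1
27: 101010000011 → 1, fb=0
28: 010100000110 → 0, fb=0
29: 101000001100 → 1, fb=0
30: 010000011000 → 0, fb=1
31: 100000110001 → 1, fb=1
32: 000001100011 → 0, fb=0
33: 000011000110 → 0, fb=0
34: 000110001100 → 0, fb=1
35: 001100011001 → 0, fb=0
36: 011000110010 → 0, fb=1
37: 110001100101 → 1, fb=1
38: 100011001011 → 1, fb=1
39: 000110010111 → 0, fb=1
40: 001100101111 → 0, fb=1
41: 011001011111 → 0, fb=0
42: 110010111110 → 1, fb=1
43: 100101111101 → 1, fb=0
44: 001011111010 → 0, fb=0
45: 010111110100 → 0, fb=1
46: 101111101001 → 1, fb=0
47: 011111010010 → 0, fb=0
48: 111110100100 → 1, fb=0
49: 111101001000 → 1, fb=0
50: 111010010000 → 1, fb=1
51: 110100100001 → 1, fb=1
52: 101001000011 → 1, fb=0
53: 010010000110 → 0, fb=0
54: 100100001100 → 1, fb=0
55: 001000011000 → 0, fb=1
56: 010000110001 → 0, fb=0
57: 100001100010 → 1, fb=0
58: 000011000100 → 0, fb=0
59: 000110001000 → 0, fb=1
60: 001100010001 → 0, fb=1
61: 011000100011 → 0, fb=0
62: 110001000110 → 1, fb=1
63: 100010001101 → 1, fb=1
64: 000100011011 → 0, fb=0
65: 001000110110 → 0, fb=1
66: 010001101101 → 0, fb=1
67: 100011011011 → 1, fb=1
68: 000110110111 → 0, fb=0
69: 001101101110 → 0, fb=0
70: 011011011100 → 0, fb=1
71: 110110111001 → 1, fb=0
72: 101101110010 → 1, fb=0
73: 011011100100 → 0, fb=1
74: 110111001001 → 1, fb=1
75: 101110010011 → 1, fb=0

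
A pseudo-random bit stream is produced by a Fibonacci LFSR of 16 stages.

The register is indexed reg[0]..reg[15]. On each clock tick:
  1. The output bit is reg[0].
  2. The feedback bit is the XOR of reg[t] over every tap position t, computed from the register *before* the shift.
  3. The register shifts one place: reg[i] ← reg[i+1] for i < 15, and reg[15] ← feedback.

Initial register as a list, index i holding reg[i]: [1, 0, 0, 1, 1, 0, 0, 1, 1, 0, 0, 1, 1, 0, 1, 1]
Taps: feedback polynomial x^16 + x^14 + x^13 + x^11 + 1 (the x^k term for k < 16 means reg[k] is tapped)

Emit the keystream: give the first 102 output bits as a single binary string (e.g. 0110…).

tick  register→output (feedback)
  0  1001100110011011→1 (1)
  1  0011001100110111→0 (1)
  2  0110011001101111→0 (0)
  3  1100110011011110→1 (0)
  4  1001100110111100→1 (1)
  5  0011001101111001→0 (1)
  6  0110011011110011→0 (0)
  7  1100110111100110→1 (1)
  8  1001101111001101→1 (0)
  9  0011011110011010→0 (0)
 10  0110111100110100→0 (0)
 11  1101111001101000→1 (1)
 12  1011110011010001→1 (0)
 13  0111100110100010→0 (1)
 14  1111001101000101→1 (0)
 15  1110011010001010→1 (0)
 16  1100110100010100→1 (1)
 17  1001101000101001→1 (1)
 18  0011010001010011→0 (0)
 19  0110100010100110→0 (0)
 20  1101000101001100→1 (0)
 21  1010001010011000→1 (0)
 22  0100010100110000→0 (1)
 23  1000101001100001→1 (1)
 24  0001010011000011→0 (1)
 25  0010100110000111→0 (0)
 26  0101001100001110→0 (0)
 27  1010011000011100→1 (1)
 28  0100110000111001→0 (1)
 29  1001100001110011→1 (1)
 30  0011000011100111→0 (0)
 31  0110000111001110→0 (0)
 32  1100001110011100→1 (1)
 33  1000011100111001→1 (0)
 34  0000111001110010→0 (0)
 35  0001110011100100→0 (1)
 36  0011100111001001→0 (0)
 37  0111001110010010→0 (0)
 38  1110011100100100→1 (0)
 39  1100111001001000→1 (1)
 40  1001110010010001→1 (0)
 41  0011100100100010→0 (1)
 42  0111001001000101→0 (1)
 43  1110010010001011→1 (0)
 44  1100100100010110→1 (0)
 45  1001001000101100→1 (0)
 46  0010010001011000→0 (1)
 47  0100100010110001→0 (1)
 48  1001000101100011→1 (0)
 49  0010001011000110→0 (0)
 50  0100010110001100→0 (1)
 51  1000101100011001→1 (0)
 52  0001011000110010→0 (0)
 53  0010110001100100→0 (1)
 54  0101100011001001→0 (0)
 55  1011000110010010→1 (1)
 56  0110001100100101→0 (1)
 57  1100011001001011→1 (0)
 58  1000110010010110→1 (0)
 59  0001100100101100→0 (1)
 60  0011001001011001→0 (1)
 61  0110010010110011→0 (0)
 62  1100100101100110→1 (1)
 63  1001001011001101→1 (0)
 64  0010010110011010→0 (0)
 65  0100101100110100→0 (0)
 66  1001011001101000→1 (1)
 67  0010110011010001→0 (1)
 68  0101100110100011→0 (1)
 69  1011001101000111→1 (1)
 70  0110011010001111→0 (0)
 71  1100110100011110→1 (0)
 72  1001101000111100→1 (1)
 73  0011010001111001→0 (1)
 74  0110100011110011→0 (0)
 75  1101000111100110→1 (1)
 76  1010001111001101→1 (0)
 77  0100011110011010→0 (0)
 78  1000111100110100→1 (1)
 79  0001111001101001→0 (0)
 80  0011110011010010→0 (0)
 81  0111100110100100→0 (1)
 82  1111001101001001→1 (1)
 83  1110011010010011→1 (1)
 84  1100110100100111→1 (1)
 85  1001101001001111→1 (1)
 86  0011010010011111→0 (1)
 87  0110100100111111→0 (1)
 88  1101001001111111→1 (0)
 89  1010010011111110→1 (0)
 90  0100100111111100→0 (0)
 91  1001001111111000→1 (0)
 92  0010011111110000→0 (1)
 93  0100111111100001→0 (0)
 94  1001111111000010→1 (0)
 95  0011111110000100→0 (1)
 96  0111111100001001→0 (0)
 97  1111111000010010→1 (1)
 98  1111110000100101→1 (0)
 99  1111100001001010→1 (0)
100  1111000010010100→1 (1)
101  1110000100101001→1 (1)

100110011001101111001101000101001100001110011100100100010110001100100101100110100011110011010010011111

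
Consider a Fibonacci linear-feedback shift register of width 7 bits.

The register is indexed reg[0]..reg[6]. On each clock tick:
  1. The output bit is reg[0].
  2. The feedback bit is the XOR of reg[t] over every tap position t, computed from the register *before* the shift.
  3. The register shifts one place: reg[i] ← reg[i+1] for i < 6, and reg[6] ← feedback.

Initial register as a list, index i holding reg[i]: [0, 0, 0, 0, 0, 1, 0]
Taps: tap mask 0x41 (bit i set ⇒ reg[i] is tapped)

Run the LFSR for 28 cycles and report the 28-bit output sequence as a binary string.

tick  register→output (feedback)
  0  0000010→0 (0)
  1  0000100→0 (0)
  2  0001000→0 (0)
  3  0010000→0 (0)
  4  0100000→0 (0)
  5  1000000→1 (1)
  6  0000001→0 (1)
  7  0000011→0 (1)
  8  0000111→0 (1)
  9  0001111→0 (1)
 10  0011111→0 (1)
 11  0111111→0 (1)
 12  1111111→1 (0)
 13  1111110→1 (1)
 14  1111101→1 (0)
 15  1111010→1 (1)
 16  1110101→1 (0)
 17  1101010→1 (1)
 18  1010101→1 (0)
 19  0101010→0 (0)
 20  1010100→1 (1)
 21  0101001→0 (1)
 22  1010011→1 (0)
 23  0100110→0 (0)
 24  1001100→1 (1)
 25  0011001→0 (1)
 26  0110011→0 (1)
 27  1100111→1 (0)

0000010000001111111010101001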